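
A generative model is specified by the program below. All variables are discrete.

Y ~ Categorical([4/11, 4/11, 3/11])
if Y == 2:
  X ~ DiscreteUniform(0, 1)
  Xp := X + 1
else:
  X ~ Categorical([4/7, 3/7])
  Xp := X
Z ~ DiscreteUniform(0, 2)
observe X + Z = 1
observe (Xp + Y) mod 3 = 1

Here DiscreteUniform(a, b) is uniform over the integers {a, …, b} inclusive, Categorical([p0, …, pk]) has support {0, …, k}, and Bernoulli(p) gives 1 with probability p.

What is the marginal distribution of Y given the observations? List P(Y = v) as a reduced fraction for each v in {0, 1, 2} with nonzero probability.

Enumerate traces; 3 have nonzero weight after conditioning:
  (Y=0, X=1, Z=0) weight 4/77
  (Y=1, X=0, Z=1) weight 16/231
  (Y=2, X=1, Z=0) weight 1/22
Group by Y:
  weight(Y=0) = 4/77
  weight(Y=1) = 16/231
  weight(Y=2) = 1/22
Total weight = 4/77 + 16/231 + 1/22 = 1/6
P(Y=0 | obs) = 4/77 / 1/6 = 24/77
P(Y=1 | obs) = 16/231 / 1/6 = 32/77
P(Y=2 | obs) = 1/22 / 1/6 = 3/11

P(Y=0) = 24/77, P(Y=1) = 32/77, P(Y=2) = 3/11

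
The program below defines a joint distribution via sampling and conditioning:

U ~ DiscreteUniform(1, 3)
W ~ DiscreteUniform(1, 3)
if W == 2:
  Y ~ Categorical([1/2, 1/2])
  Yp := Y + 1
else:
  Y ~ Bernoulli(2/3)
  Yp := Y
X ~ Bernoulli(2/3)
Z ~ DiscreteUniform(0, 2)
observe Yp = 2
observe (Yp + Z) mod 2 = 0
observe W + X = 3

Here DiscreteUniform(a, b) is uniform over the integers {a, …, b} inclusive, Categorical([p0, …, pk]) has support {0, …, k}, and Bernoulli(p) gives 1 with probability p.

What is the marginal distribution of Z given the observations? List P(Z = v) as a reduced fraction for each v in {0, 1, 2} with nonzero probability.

Enumerate traces; 6 have nonzero weight after conditioning:
  (U=1, W=2, Y=1, X=1, Z=0) weight 1/81
  (U=1, W=2, Y=1, X=1, Z=2) weight 1/81
  (U=2, W=2, Y=1, X=1, Z=0) weight 1/81
  (U=2, W=2, Y=1, X=1, Z=2) weight 1/81
  (U=3, W=2, Y=1, X=1, Z=0) weight 1/81
  (U=3, W=2, Y=1, X=1, Z=2) weight 1/81
Group by Z:
  weight(Z=0) = 1/27
  weight(Z=2) = 1/27
Total weight = 1/27 + 1/27 = 2/27
P(Z=0 | obs) = 1/27 / 2/27 = 1/2
P(Z=2 | obs) = 1/27 / 2/27 = 1/2

P(Z=0) = 1/2, P(Z=2) = 1/2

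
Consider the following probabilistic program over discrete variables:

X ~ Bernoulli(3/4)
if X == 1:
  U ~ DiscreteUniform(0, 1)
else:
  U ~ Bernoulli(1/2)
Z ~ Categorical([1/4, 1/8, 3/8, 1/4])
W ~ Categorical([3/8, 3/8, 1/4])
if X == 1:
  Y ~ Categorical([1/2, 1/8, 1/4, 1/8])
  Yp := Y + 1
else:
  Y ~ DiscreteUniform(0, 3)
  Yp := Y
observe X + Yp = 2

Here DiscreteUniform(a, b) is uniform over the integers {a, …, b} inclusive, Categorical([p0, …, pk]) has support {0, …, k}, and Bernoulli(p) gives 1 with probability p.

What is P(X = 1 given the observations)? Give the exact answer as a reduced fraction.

Enumerate traces; 48 have nonzero weight after conditioning:
  (X=0, U=0, Z=0, W=0, Y=2) weight 3/1024
  (X=0, U=0, Z=0, W=1, Y=2) weight 3/1024
  (X=0, U=0, Z=0, W=2, Y=2) weight 1/512
  (X=0, U=0, Z=1, W=0, Y=2) weight 3/2048
  (X=0, U=0, Z=1, W=1, Y=2) weight 3/2048
  (X=0, U=0, Z=1, W=2, Y=2) weight 1/1024
  (X=0, U=0, Z=2, W=0, Y=2) weight 9/2048
  (X=0, U=0, Z=2, W=1, Y=2) weight 9/2048
  (X=1, U=0, Z=0, W=0, Y=0) weight 9/512
  … 39 more
Group by X:
  weight(X=0) = 1/16
  weight(X=1) = 3/8
Total weight = 1/16 + 3/8 = 7/16
P(X=0 | obs) = 1/16 / 7/16 = 1/7
P(X=1 | obs) = 3/8 / 7/16 = 6/7

P(X = 1 | obs) = 6/7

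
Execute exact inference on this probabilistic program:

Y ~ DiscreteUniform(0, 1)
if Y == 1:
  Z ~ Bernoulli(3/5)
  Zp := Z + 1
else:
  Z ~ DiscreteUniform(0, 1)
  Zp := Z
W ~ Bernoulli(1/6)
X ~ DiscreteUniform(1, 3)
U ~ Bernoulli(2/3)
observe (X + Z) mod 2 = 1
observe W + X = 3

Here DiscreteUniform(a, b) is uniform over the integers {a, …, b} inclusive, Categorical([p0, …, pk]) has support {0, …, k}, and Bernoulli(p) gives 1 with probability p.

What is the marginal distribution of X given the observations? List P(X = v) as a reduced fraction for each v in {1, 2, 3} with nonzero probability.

Enumerate traces; 8 have nonzero weight after conditioning:
  (Y=0, Z=0, W=0, X=3, U=0) weight 5/216
  (Y=0, Z=0, W=0, X=3, U=1) weight 5/108
  (Y=0, Z=1, W=1, X=2, U=0) weight 1/216
  (Y=0, Z=1, W=1, X=2, U=1) weight 1/108
  (Y=1, Z=0, W=0, X=3, U=0) weight 1/54
  (Y=1, Z=0, W=0, X=3, U=1) weight 1/27
  (Y=1, Z=1, W=1, X=2, U=0) weight 1/180
  (Y=1, Z=1, W=1, X=2, U=1) weight 1/90
Group by X:
  weight(X=2) = 11/360
  weight(X=3) = 1/8
Total weight = 11/360 + 1/8 = 7/45
P(X=2 | obs) = 11/360 / 7/45 = 11/56
P(X=3 | obs) = 1/8 / 7/45 = 45/56

P(X=2) = 11/56, P(X=3) = 45/56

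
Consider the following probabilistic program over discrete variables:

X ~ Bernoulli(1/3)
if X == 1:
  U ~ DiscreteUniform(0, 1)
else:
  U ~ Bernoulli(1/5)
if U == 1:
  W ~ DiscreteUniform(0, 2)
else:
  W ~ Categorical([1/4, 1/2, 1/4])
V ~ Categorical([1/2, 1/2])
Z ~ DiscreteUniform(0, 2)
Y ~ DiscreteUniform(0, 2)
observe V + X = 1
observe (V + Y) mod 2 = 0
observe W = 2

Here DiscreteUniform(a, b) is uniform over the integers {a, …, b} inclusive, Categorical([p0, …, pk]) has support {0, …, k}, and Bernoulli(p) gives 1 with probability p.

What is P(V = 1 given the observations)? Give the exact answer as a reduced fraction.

P(V = 1 | obs) = 32/67

Enumerate traces; 18 have nonzero weight after conditioning:
  (X=0, U=0, W=2, V=1, Z=0, Y=1) weight 1/135
  (X=0, U=0, W=2, V=1, Z=1, Y=1) weight 1/135
  (X=0, U=0, W=2, V=1, Z=2, Y=1) weight 1/135
  (X=0, U=1, W=2, V=1, Z=0, Y=1) weight 1/405
  (X=0, U=1, W=2, V=1, Z=1, Y=1) weight 1/405
  (X=0, U=1, W=2, V=1, Z=2, Y=1) weight 1/405
  (X=1, U=0, W=2, V=0, Z=0, Y=0) weight 1/432
  (X=1, U=0, W=2, V=0, Z=0, Y=2) weight 1/432
  … 10 more
Group by V:
  weight(V=0) = 7/216
  weight(V=1) = 4/135
Total weight = 7/216 + 4/135 = 67/1080
P(V=0 | obs) = 7/216 / 67/1080 = 35/67
P(V=1 | obs) = 4/135 / 67/1080 = 32/67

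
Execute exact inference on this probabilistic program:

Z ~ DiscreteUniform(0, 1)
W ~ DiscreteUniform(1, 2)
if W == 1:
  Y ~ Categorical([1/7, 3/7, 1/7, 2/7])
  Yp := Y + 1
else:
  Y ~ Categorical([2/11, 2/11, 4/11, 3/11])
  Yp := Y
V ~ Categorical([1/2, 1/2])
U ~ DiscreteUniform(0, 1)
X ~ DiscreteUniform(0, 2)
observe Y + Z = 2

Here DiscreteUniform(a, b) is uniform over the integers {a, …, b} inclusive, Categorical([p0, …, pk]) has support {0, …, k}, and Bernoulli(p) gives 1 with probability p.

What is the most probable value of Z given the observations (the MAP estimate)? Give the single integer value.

argmax_v P(Z = v | obs) = 1

Enumerate traces; 48 have nonzero weight after conditioning:
  (Z=0, W=1, Y=2, V=0, U=0, X=0) weight 1/336
  (Z=0, W=1, Y=2, V=0, U=0, X=1) weight 1/336
  (Z=0, W=1, Y=2, V=0, U=0, X=2) weight 1/336
  (Z=0, W=1, Y=2, V=0, U=1, X=0) weight 1/336
  (Z=0, W=1, Y=2, V=0, U=1, X=1) weight 1/336
  (Z=0, W=1, Y=2, V=0, U=1, X=2) weight 1/336
  (Z=0, W=1, Y=2, V=1, U=0, X=0) weight 1/336
  (Z=0, W=1, Y=2, V=1, U=0, X=1) weight 1/336
  (Z=1, W=1, Y=1, V=0, U=0, X=0) weight 1/112
  … 39 more
Group by Z:
  weight(Z=0) = 39/308
  weight(Z=1) = 47/308
Total weight = 39/308 + 47/308 = 43/154
P(Z=0 | obs) = 39/308 / 43/154 = 39/86
P(Z=1 | obs) = 47/308 / 43/154 = 47/86
argmax = 1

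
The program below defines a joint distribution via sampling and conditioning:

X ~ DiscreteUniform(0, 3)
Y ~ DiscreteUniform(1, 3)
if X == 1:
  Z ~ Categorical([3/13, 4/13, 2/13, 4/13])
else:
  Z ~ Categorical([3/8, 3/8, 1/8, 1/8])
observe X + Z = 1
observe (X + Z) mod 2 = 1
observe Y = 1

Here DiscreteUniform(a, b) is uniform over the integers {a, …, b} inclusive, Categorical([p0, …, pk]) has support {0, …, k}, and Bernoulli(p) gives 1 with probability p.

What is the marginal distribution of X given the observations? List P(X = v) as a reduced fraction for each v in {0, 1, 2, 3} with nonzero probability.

Enumerate traces; 2 have nonzero weight after conditioning:
  (X=0, Y=1, Z=1) weight 1/32
  (X=1, Y=1, Z=0) weight 1/52
Group by X:
  weight(X=0) = 1/32
  weight(X=1) = 1/52
Total weight = 1/32 + 1/52 = 21/416
P(X=0 | obs) = 1/32 / 21/416 = 13/21
P(X=1 | obs) = 1/52 / 21/416 = 8/21

P(X=0) = 13/21, P(X=1) = 8/21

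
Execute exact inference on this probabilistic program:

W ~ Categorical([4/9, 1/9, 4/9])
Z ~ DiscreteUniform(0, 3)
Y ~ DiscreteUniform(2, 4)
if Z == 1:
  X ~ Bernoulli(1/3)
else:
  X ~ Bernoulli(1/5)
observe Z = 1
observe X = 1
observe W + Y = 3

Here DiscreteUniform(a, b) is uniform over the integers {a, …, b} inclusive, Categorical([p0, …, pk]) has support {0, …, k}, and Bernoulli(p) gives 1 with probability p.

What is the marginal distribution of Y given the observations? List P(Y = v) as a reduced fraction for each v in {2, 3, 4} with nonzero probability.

P(Y=2) = 1/5, P(Y=3) = 4/5

Enumerate traces; 2 have nonzero weight after conditioning:
  (W=0, Z=1, Y=3, X=1) weight 1/81
  (W=1, Z=1, Y=2, X=1) weight 1/324
Group by Y:
  weight(Y=2) = 1/324
  weight(Y=3) = 1/81
Total weight = 1/324 + 1/81 = 5/324
P(Y=2 | obs) = 1/324 / 5/324 = 1/5
P(Y=3 | obs) = 1/81 / 5/324 = 4/5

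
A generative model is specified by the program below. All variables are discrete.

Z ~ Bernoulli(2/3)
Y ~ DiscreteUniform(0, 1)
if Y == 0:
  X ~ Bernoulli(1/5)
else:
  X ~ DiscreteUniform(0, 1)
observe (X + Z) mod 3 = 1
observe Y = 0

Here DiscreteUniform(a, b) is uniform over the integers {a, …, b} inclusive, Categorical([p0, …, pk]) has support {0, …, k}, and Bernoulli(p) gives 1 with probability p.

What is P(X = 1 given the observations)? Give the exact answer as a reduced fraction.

Enumerate traces; 2 have nonzero weight after conditioning:
  (Z=0, Y=0, X=1) weight 1/30
  (Z=1, Y=0, X=0) weight 4/15
Group by X:
  weight(X=0) = 4/15
  weight(X=1) = 1/30
Total weight = 4/15 + 1/30 = 3/10
P(X=0 | obs) = 4/15 / 3/10 = 8/9
P(X=1 | obs) = 1/30 / 3/10 = 1/9

P(X = 1 | obs) = 1/9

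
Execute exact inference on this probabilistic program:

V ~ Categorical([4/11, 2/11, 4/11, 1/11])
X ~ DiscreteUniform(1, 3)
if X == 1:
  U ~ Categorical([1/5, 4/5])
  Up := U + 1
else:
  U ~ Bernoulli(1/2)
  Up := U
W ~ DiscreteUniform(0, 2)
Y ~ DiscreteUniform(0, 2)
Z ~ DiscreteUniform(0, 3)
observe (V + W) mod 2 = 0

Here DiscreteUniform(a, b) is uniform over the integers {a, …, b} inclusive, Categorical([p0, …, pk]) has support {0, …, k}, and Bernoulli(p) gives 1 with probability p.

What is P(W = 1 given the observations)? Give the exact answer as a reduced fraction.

P(W = 1 | obs) = 3/19

Enumerate traces; 432 have nonzero weight after conditioning:
  (V=0, X=1, U=0, W=0, Y=0, Z=0) weight 1/1485
  (V=0, X=1, U=0, W=0, Y=0, Z=1) weight 1/1485
  (V=0, X=1, U=0, W=0, Y=0, Z=2) weight 1/1485
  (V=0, X=1, U=0, W=0, Y=0, Z=3) weight 1/1485
  (V=0, X=1, U=0, W=0, Y=1, Z=0) weight 1/1485
  (V=0, X=1, U=0, W=0, Y=1, Z=1) weight 1/1485
  (V=0, X=1, U=0, W=0, Y=1, Z=2) weight 1/1485
  (V=0, X=1, U=0, W=0, Y=1, Z=3) weight 1/1485
  (V=0, X=1, U=0, W=2, Y=0, Z=0) weight 1/1485
  (V=1, X=1, U=0, W=1, Y=0, Z=0) weight 1/2970
  … 422 more
Group by W:
  weight(W=0) = 8/33
  weight(W=1) = 1/11
  weight(W=2) = 8/33
Total weight = 8/33 + 1/11 + 8/33 = 19/33
P(W=0 | obs) = 8/33 / 19/33 = 8/19
P(W=1 | obs) = 1/11 / 19/33 = 3/19
P(W=2 | obs) = 8/33 / 19/33 = 8/19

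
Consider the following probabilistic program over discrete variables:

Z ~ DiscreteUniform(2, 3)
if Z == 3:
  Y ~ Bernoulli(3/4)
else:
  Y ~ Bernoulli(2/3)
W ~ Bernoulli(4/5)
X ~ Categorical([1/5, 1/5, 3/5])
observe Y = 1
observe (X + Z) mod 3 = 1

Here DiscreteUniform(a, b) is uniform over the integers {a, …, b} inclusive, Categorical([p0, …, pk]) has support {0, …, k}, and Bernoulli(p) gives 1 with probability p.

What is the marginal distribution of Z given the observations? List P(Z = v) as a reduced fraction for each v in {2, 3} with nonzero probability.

P(Z=2) = 8/11, P(Z=3) = 3/11

Enumerate traces; 4 have nonzero weight after conditioning:
  (Z=2, Y=1, W=0, X=2) weight 1/25
  (Z=2, Y=1, W=1, X=2) weight 4/25
  (Z=3, Y=1, W=0, X=1) weight 3/200
  (Z=3, Y=1, W=1, X=1) weight 3/50
Group by Z:
  weight(Z=2) = 1/5
  weight(Z=3) = 3/40
Total weight = 1/5 + 3/40 = 11/40
P(Z=2 | obs) = 1/5 / 11/40 = 8/11
P(Z=3 | obs) = 3/40 / 11/40 = 3/11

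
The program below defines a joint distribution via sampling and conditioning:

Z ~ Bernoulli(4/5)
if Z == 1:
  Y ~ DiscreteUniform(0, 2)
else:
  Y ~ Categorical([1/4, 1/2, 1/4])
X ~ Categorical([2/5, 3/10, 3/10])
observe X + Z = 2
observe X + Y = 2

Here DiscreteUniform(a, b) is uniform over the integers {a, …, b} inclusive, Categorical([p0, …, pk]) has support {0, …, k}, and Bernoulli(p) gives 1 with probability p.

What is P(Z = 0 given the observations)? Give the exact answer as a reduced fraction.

Enumerate traces; 2 have nonzero weight after conditioning:
  (Z=0, Y=0, X=2) weight 3/200
  (Z=1, Y=1, X=1) weight 2/25
Group by Z:
  weight(Z=0) = 3/200
  weight(Z=1) = 2/25
Total weight = 3/200 + 2/25 = 19/200
P(Z=0 | obs) = 3/200 / 19/200 = 3/19
P(Z=1 | obs) = 2/25 / 19/200 = 16/19

P(Z = 0 | obs) = 3/19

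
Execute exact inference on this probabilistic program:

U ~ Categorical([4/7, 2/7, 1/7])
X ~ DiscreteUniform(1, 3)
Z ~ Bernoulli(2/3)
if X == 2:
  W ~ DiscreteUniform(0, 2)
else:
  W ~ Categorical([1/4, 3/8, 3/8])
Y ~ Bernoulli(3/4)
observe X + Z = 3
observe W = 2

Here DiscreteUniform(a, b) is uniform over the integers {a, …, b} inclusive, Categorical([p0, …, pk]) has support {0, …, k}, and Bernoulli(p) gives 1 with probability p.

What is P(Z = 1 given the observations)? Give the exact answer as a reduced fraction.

P(Z = 1 | obs) = 16/25

Enumerate traces; 12 have nonzero weight after conditioning:
  (U=0, X=2, Z=1, W=2, Y=0) weight 2/189
  (U=0, X=2, Z=1, W=2, Y=1) weight 2/63
  (U=0, X=3, Z=0, W=2, Y=0) weight 1/168
  (U=0, X=3, Z=0, W=2, Y=1) weight 1/56
  (U=1, X=2, Z=1, W=2, Y=0) weight 1/189
  (U=1, X=2, Z=1, W=2, Y=1) weight 1/63
  (U=1, X=3, Z=0, W=2, Y=0) weight 1/336
  (U=1, X=3, Z=0, W=2, Y=1) weight 1/112
  … 4 more
Group by Z:
  weight(Z=0) = 1/24
  weight(Z=1) = 2/27
Total weight = 1/24 + 2/27 = 25/216
P(Z=0 | obs) = 1/24 / 25/216 = 9/25
P(Z=1 | obs) = 2/27 / 25/216 = 16/25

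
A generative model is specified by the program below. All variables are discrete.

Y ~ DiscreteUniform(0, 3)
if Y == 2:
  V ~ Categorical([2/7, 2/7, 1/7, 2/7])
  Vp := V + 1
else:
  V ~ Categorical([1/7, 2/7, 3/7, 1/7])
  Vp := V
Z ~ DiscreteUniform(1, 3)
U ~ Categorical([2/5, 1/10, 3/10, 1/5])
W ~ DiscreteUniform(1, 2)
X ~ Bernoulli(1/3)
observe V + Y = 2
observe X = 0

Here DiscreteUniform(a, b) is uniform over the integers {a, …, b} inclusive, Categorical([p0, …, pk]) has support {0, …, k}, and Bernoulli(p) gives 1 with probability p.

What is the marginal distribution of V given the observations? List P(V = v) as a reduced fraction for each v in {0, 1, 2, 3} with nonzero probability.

P(V=0) = 2/7, P(V=1) = 2/7, P(V=2) = 3/7

Enumerate traces; 72 have nonzero weight after conditioning:
  (Y=0, V=2, Z=1, U=0, W=1, X=0) weight 1/210
  (Y=0, V=2, Z=1, U=0, W=2, X=0) weight 1/210
  (Y=0, V=2, Z=1, U=1, W=1, X=0) weight 1/840
  (Y=0, V=2, Z=1, U=1, W=2, X=0) weight 1/840
  (Y=0, V=2, Z=1, U=2, W=1, X=0) weight 1/280
  (Y=0, V=2, Z=1, U=2, W=2, X=0) weight 1/280
  (Y=0, V=2, Z=1, U=3, W=1, X=0) weight 1/420
  (Y=0, V=2, Z=1, U=3, W=2, X=0) weight 1/420
  (Y=1, V=1, Z=1, U=0, W=1, X=0) weight 1/315
  (Y=2, V=0, Z=1, U=0, W=1, X=0) weight 1/315
  … 62 more
Group by V:
  weight(V=0) = 1/21
  weight(V=1) = 1/21
  weight(V=2) = 1/14
Total weight = 1/21 + 1/21 + 1/14 = 1/6
P(V=0 | obs) = 1/21 / 1/6 = 2/7
P(V=1 | obs) = 1/21 / 1/6 = 2/7
P(V=2 | obs) = 1/14 / 1/6 = 3/7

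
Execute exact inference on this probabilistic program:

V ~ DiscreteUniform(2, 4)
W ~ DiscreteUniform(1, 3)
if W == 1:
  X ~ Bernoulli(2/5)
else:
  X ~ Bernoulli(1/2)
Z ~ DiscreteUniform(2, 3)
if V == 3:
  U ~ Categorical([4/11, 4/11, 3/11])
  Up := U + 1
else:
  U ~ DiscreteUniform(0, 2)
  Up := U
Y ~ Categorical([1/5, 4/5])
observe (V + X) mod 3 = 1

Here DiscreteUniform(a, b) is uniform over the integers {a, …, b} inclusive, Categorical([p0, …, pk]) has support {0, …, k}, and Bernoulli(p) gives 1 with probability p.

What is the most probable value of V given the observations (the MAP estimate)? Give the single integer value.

Enumerate traces; 72 have nonzero weight after conditioning:
  (V=3, W=1, X=1, Z=2, U=0, Y=0) weight 4/2475
  (V=3, W=1, X=1, Z=2, U=0, Y=1) weight 16/2475
  (V=3, W=1, X=1, Z=2, U=1, Y=0) weight 4/2475
  (V=3, W=1, X=1, Z=2, U=1, Y=1) weight 16/2475
  (V=3, W=1, X=1, Z=2, U=2, Y=0) weight 1/825
  (V=3, W=1, X=1, Z=2, U=2, Y=1) weight 4/825
  (V=3, W=1, X=1, Z=3, U=0, Y=0) weight 4/2475
  (V=3, W=1, X=1, Z=3, U=0, Y=1) weight 16/2475
  (V=4, W=1, X=0, Z=2, U=0, Y=0) weight 1/450
  … 63 more
Group by V:
  weight(V=3) = 7/45
  weight(V=4) = 8/45
Total weight = 7/45 + 8/45 = 1/3
P(V=3 | obs) = 7/45 / 1/3 = 7/15
P(V=4 | obs) = 8/45 / 1/3 = 8/15
argmax = 4

argmax_v P(V = v | obs) = 4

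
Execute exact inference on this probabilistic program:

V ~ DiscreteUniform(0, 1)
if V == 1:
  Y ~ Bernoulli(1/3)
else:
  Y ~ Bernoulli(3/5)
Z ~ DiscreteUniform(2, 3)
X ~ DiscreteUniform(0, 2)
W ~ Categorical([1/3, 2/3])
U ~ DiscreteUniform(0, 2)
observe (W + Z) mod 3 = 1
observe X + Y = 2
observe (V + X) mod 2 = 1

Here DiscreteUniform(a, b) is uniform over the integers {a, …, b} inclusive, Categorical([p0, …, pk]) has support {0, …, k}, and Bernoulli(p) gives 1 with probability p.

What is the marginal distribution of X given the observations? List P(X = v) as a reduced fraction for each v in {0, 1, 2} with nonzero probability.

P(X=1) = 9/19, P(X=2) = 10/19

Enumerate traces; 6 have nonzero weight after conditioning:
  (V=0, Y=1, Z=3, X=1, W=1, U=0) weight 1/90
  (V=0, Y=1, Z=3, X=1, W=1, U=1) weight 1/90
  (V=0, Y=1, Z=3, X=1, W=1, U=2) weight 1/90
  (V=1, Y=0, Z=3, X=2, W=1, U=0) weight 1/81
  (V=1, Y=0, Z=3, X=2, W=1, U=1) weight 1/81
  (V=1, Y=0, Z=3, X=2, W=1, U=2) weight 1/81
Group by X:
  weight(X=1) = 1/30
  weight(X=2) = 1/27
Total weight = 1/30 + 1/27 = 19/270
P(X=1 | obs) = 1/30 / 19/270 = 9/19
P(X=2 | obs) = 1/27 / 19/270 = 10/19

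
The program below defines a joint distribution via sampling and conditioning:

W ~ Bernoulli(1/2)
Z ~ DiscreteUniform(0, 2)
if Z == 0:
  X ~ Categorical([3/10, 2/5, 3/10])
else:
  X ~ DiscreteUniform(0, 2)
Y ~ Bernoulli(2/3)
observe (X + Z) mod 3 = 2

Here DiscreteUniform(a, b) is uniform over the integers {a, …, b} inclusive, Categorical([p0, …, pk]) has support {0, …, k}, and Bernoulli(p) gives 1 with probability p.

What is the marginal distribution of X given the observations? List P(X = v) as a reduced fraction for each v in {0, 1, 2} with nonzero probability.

Enumerate traces; 12 have nonzero weight after conditioning:
  (W=0, Z=0, X=2, Y=0) weight 1/60
  (W=0, Z=0, X=2, Y=1) weight 1/30
  (W=0, Z=1, X=1, Y=0) weight 1/54
  (W=0, Z=1, X=1, Y=1) weight 1/27
  (W=0, Z=2, X=0, Y=0) weight 1/54
  (W=0, Z=2, X=0, Y=1) weight 1/27
  (W=1, Z=0, X=2, Y=0) weight 1/60
  (W=1, Z=0, X=2, Y=1) weight 1/30
  … 4 more
Group by X:
  weight(X=0) = 1/9
  weight(X=1) = 1/9
  weight(X=2) = 1/10
Total weight = 1/9 + 1/9 + 1/10 = 29/90
P(X=0 | obs) = 1/9 / 29/90 = 10/29
P(X=1 | obs) = 1/9 / 29/90 = 10/29
P(X=2 | obs) = 1/10 / 29/90 = 9/29

P(X=0) = 10/29, P(X=1) = 10/29, P(X=2) = 9/29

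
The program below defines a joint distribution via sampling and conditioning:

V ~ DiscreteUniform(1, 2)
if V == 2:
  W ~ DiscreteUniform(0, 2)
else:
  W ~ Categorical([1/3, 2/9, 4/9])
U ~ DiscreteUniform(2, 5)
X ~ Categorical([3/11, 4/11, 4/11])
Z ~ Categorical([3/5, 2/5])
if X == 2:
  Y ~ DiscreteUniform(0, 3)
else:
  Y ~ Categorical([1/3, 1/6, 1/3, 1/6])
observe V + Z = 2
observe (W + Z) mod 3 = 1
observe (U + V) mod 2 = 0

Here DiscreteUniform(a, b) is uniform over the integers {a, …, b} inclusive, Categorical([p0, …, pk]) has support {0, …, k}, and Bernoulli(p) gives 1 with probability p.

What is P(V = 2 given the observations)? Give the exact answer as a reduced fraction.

P(V = 2 | obs) = 3/5

Enumerate traces; 48 have nonzero weight after conditioning:
  (V=1, W=0, U=3, X=0, Z=1, Y=0) weight 1/660
  (V=1, W=0, U=3, X=0, Z=1, Y=1) weight 1/1320
  (V=1, W=0, U=3, X=0, Z=1, Y=2) weight 1/660
  (V=1, W=0, U=3, X=0, Z=1, Y=3) weight 1/1320
  (V=1, W=0, U=3, X=1, Z=1, Y=0) weight 1/495
  (V=1, W=0, U=3, X=1, Z=1, Y=1) weight 1/990
  (V=1, W=0, U=3, X=1, Z=1, Y=2) weight 1/495
  (V=1, W=0, U=3, X=1, Z=1, Y=3) weight 1/990
  (V=2, W=1, U=2, X=0, Z=0, Y=0) weight 1/440
  … 39 more
Group by V:
  weight(V=1) = 1/30
  weight(V=2) = 1/20
Total weight = 1/30 + 1/20 = 1/12
P(V=1 | obs) = 1/30 / 1/12 = 2/5
P(V=2 | obs) = 1/20 / 1/12 = 3/5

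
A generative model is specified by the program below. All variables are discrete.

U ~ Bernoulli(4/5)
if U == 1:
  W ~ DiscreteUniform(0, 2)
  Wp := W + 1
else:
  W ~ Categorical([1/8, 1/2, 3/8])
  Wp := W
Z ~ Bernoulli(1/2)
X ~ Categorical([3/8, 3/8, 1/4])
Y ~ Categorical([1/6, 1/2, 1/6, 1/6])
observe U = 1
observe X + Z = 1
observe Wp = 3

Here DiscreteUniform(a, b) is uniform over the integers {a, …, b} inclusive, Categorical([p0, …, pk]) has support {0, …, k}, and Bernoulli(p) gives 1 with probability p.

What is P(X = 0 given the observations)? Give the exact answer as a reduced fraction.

P(X = 0 | obs) = 1/2

Enumerate traces; 8 have nonzero weight after conditioning:
  (U=1, W=2, Z=0, X=1, Y=0) weight 1/120
  (U=1, W=2, Z=0, X=1, Y=1) weight 1/40
  (U=1, W=2, Z=0, X=1, Y=2) weight 1/120
  (U=1, W=2, Z=0, X=1, Y=3) weight 1/120
  (U=1, W=2, Z=1, X=0, Y=0) weight 1/120
  (U=1, W=2, Z=1, X=0, Y=1) weight 1/40
  (U=1, W=2, Z=1, X=0, Y=2) weight 1/120
  (U=1, W=2, Z=1, X=0, Y=3) weight 1/120
Group by X:
  weight(X=0) = 1/20
  weight(X=1) = 1/20
Total weight = 1/20 + 1/20 = 1/10
P(X=0 | obs) = 1/20 / 1/10 = 1/2
P(X=1 | obs) = 1/20 / 1/10 = 1/2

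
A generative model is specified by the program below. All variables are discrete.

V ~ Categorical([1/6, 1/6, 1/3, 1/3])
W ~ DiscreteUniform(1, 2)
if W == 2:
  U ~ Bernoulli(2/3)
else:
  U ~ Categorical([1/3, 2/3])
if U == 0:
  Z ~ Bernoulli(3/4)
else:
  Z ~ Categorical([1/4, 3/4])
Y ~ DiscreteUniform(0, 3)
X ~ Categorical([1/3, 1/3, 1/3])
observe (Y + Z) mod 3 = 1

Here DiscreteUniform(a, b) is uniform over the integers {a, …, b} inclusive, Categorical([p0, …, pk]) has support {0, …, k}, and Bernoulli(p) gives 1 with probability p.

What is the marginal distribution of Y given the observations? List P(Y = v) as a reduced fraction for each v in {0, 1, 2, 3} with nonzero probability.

P(Y=0) = 3/7, P(Y=1) = 1/7, P(Y=3) = 3/7

Enumerate traces; 144 have nonzero weight after conditioning:
  (V=0, W=1, U=0, Z=0, Y=1, X=0) weight 1/1728
  (V=0, W=1, U=0, Z=0, Y=1, X=1) weight 1/1728
  (V=0, W=1, U=0, Z=0, Y=1, X=2) weight 1/1728
  (V=0, W=1, U=0, Z=1, Y=0, X=0) weight 1/576
  (V=0, W=1, U=0, Z=1, Y=0, X=1) weight 1/576
  (V=0, W=1, U=0, Z=1, Y=0, X=2) weight 1/576
  (V=0, W=1, U=0, Z=1, Y=3, X=0) weight 1/576
  (V=0, W=1, U=0, Z=1, Y=3, X=1) weight 1/576
  … 136 more
Group by Y:
  weight(Y=0) = 3/16
  weight(Y=1) = 1/16
  weight(Y=3) = 3/16
Total weight = 3/16 + 1/16 + 3/16 = 7/16
P(Y=0 | obs) = 3/16 / 7/16 = 3/7
P(Y=1 | obs) = 1/16 / 7/16 = 1/7
P(Y=3 | obs) = 3/16 / 7/16 = 3/7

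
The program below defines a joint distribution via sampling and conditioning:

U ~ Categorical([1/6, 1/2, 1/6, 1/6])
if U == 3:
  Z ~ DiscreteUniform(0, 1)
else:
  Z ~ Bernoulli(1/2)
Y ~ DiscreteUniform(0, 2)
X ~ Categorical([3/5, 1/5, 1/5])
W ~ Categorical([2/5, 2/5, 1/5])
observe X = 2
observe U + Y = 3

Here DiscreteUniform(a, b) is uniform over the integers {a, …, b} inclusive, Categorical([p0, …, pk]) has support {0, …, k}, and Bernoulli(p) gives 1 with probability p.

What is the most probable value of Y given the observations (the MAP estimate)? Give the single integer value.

Enumerate traces; 18 have nonzero weight after conditioning:
  (U=1, Z=0, Y=2, X=2, W=0) weight 1/150
  (U=1, Z=0, Y=2, X=2, W=1) weight 1/150
  (U=1, Z=0, Y=2, X=2, W=2) weight 1/300
  (U=1, Z=1, Y=2, X=2, W=0) weight 1/150
  (U=1, Z=1, Y=2, X=2, W=1) weight 1/150
  (U=1, Z=1, Y=2, X=2, W=2) weight 1/300
  (U=2, Z=0, Y=1, X=2, W=0) weight 1/450
  (U=2, Z=0, Y=1, X=2, W=1) weight 1/450
  (U=3, Z=0, Y=0, X=2, W=0) weight 1/450
  … 9 more
Group by Y:
  weight(Y=0) = 1/90
  weight(Y=1) = 1/90
  weight(Y=2) = 1/30
Total weight = 1/90 + 1/90 + 1/30 = 1/18
P(Y=0 | obs) = 1/90 / 1/18 = 1/5
P(Y=1 | obs) = 1/90 / 1/18 = 1/5
P(Y=2 | obs) = 1/30 / 1/18 = 3/5
argmax = 2

argmax_v P(Y = v | obs) = 2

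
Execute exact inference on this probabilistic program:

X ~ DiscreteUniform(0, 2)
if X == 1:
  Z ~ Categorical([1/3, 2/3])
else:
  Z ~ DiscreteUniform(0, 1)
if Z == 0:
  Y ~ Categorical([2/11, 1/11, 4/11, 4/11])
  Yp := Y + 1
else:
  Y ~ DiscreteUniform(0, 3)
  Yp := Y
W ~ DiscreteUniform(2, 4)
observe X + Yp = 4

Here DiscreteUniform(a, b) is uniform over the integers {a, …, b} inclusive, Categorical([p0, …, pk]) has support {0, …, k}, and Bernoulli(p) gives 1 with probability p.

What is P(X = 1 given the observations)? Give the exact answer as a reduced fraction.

P(X = 1 | obs) = 76/169

Enumerate traces; 15 have nonzero weight after conditioning:
  (X=0, Z=0, Y=3, W=2) weight 2/99
  (X=0, Z=0, Y=3, W=3) weight 2/99
  (X=0, Z=0, Y=3, W=4) weight 2/99
  (X=1, Z=0, Y=2, W=2) weight 4/297
  (X=1, Z=0, Y=2, W=3) weight 4/297
  (X=1, Z=0, Y=2, W=4) weight 4/297
  (X=1, Z=1, Y=3, W=2) weight 1/54
  (X=1, Z=1, Y=3, W=3) weight 1/54
  (X=2, Z=0, Y=1, W=2) weight 1/198
  … 6 more
Group by X:
  weight(X=0) = 2/33
  weight(X=1) = 19/198
  weight(X=2) = 5/88
Total weight = 2/33 + 19/198 + 5/88 = 169/792
P(X=0 | obs) = 2/33 / 169/792 = 48/169
P(X=1 | obs) = 19/198 / 169/792 = 76/169
P(X=2 | obs) = 5/88 / 169/792 = 45/169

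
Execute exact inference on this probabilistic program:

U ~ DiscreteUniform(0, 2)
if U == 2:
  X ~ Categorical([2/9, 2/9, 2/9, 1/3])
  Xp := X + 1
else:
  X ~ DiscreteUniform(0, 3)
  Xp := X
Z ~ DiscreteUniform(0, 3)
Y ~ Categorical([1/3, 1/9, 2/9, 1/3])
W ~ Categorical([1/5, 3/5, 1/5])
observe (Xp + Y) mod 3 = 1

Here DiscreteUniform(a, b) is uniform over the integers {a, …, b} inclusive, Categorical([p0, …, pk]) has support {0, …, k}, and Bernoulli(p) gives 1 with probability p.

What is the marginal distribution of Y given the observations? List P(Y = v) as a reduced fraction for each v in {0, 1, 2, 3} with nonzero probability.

P(Y=0) = 19/54, P(Y=1) = 11/81, P(Y=2) = 13/81, P(Y=3) = 19/54

Enumerate traces; 192 have nonzero weight after conditioning:
  (U=0, X=0, Z=0, Y=1, W=0) weight 1/2160
  (U=0, X=0, Z=0, Y=1, W=1) weight 1/720
  (U=0, X=0, Z=0, Y=1, W=2) weight 1/2160
  (U=0, X=0, Z=1, Y=1, W=0) weight 1/2160
  (U=0, X=0, Z=1, Y=1, W=1) weight 1/720
  (U=0, X=0, Z=1, Y=1, W=2) weight 1/2160
  (U=0, X=0, Z=2, Y=1, W=0) weight 1/2160
  (U=0, X=0, Z=2, Y=1, W=1) weight 1/720
  (U=0, X=1, Z=0, Y=0, W=0) weight 1/720
  (U=0, X=1, Z=0, Y=3, W=0) weight 1/720
  … 182 more
Group by Y:
  weight(Y=0) = 19/162
  weight(Y=1) = 11/243
  weight(Y=2) = 13/243
  weight(Y=3) = 19/162
Total weight = 19/162 + 11/243 + 13/243 + 19/162 = 1/3
P(Y=0 | obs) = 19/162 / 1/3 = 19/54
P(Y=1 | obs) = 11/243 / 1/3 = 11/81
P(Y=2 | obs) = 13/243 / 1/3 = 13/81
P(Y=3 | obs) = 19/162 / 1/3 = 19/54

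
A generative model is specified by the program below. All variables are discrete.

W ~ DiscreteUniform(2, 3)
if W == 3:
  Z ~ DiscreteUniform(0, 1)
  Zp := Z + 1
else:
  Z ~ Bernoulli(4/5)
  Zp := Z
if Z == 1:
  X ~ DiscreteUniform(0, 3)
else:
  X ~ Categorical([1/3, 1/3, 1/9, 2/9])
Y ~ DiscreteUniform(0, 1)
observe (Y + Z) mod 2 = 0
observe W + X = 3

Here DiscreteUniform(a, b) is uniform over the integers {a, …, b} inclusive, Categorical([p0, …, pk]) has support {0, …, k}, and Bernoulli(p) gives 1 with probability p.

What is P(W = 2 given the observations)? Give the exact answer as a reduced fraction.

Enumerate traces; 4 have nonzero weight after conditioning:
  (W=2, Z=0, X=1, Y=0) weight 1/60
  (W=2, Z=1, X=1, Y=1) weight 1/20
  (W=3, Z=0, X=0, Y=0) weight 1/24
  (W=3, Z=1, X=0, Y=1) weight 1/32
Group by W:
  weight(W=2) = 1/15
  weight(W=3) = 7/96
Total weight = 1/15 + 7/96 = 67/480
P(W=2 | obs) = 1/15 / 67/480 = 32/67
P(W=3 | obs) = 7/96 / 67/480 = 35/67

P(W = 2 | obs) = 32/67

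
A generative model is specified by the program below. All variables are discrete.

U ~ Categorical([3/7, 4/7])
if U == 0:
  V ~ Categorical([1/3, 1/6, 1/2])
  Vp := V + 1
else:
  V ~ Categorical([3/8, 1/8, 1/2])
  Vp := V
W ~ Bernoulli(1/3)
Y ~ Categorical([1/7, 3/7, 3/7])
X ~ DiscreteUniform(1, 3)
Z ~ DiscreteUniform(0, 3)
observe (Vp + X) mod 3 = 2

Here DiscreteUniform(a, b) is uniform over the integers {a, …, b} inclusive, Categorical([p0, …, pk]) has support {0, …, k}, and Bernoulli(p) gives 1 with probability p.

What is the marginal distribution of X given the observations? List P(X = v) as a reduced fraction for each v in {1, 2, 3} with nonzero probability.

P(X=1) = 3/14, P(X=2) = 3/7, P(X=3) = 5/14

Enumerate traces; 144 have nonzero weight after conditioning:
  (U=0, V=0, W=0, Y=0, X=1, Z=0) weight 1/882
  (U=0, V=0, W=0, Y=0, X=1, Z=1) weight 1/882
  (U=0, V=0, W=0, Y=0, X=1, Z=2) weight 1/882
  (U=0, V=0, W=0, Y=0, X=1, Z=3) weight 1/882
  (U=0, V=0, W=0, Y=1, X=1, Z=0) weight 1/294
  (U=0, V=0, W=0, Y=1, X=1, Z=1) weight 1/294
  (U=0, V=0, W=0, Y=1, X=1, Z=2) weight 1/294
  (U=0, V=0, W=0, Y=1, X=1, Z=3) weight 1/294
  (U=0, V=1, W=0, Y=0, X=3, Z=0) weight 1/1764
  (U=0, V=2, W=0, Y=0, X=2, Z=0) weight 1/588
  … 134 more
Group by X:
  weight(X=1) = 1/14
  weight(X=2) = 1/7
  weight(X=3) = 5/42
Total weight = 1/14 + 1/7 + 5/42 = 1/3
P(X=1 | obs) = 1/14 / 1/3 = 3/14
P(X=2 | obs) = 1/7 / 1/3 = 3/7
P(X=3 | obs) = 5/42 / 1/3 = 5/14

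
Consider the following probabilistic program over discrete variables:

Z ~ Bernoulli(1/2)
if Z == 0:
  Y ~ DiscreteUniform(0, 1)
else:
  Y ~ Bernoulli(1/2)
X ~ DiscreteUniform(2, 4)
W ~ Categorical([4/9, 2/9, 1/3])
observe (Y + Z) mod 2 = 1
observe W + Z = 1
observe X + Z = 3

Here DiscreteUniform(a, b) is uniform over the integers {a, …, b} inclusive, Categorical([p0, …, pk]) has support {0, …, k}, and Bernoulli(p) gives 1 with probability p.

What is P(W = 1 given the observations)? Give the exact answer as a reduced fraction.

Enumerate traces; 2 have nonzero weight after conditioning:
  (Z=0, Y=1, X=3, W=1) weight 1/54
  (Z=1, Y=0, X=2, W=0) weight 1/27
Group by W:
  weight(W=0) = 1/27
  weight(W=1) = 1/54
Total weight = 1/27 + 1/54 = 1/18
P(W=0 | obs) = 1/27 / 1/18 = 2/3
P(W=1 | obs) = 1/54 / 1/18 = 1/3

P(W = 1 | obs) = 1/3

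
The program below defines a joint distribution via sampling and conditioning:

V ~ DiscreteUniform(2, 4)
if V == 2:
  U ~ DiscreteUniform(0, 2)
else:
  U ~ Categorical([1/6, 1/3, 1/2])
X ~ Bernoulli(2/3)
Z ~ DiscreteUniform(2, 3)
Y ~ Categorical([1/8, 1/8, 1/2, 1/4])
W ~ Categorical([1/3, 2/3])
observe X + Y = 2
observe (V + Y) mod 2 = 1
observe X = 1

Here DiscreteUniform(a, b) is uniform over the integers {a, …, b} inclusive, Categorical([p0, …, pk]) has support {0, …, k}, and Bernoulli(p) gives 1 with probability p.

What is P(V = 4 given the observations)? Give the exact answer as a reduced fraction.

P(V = 4 | obs) = 1/2

Enumerate traces; 24 have nonzero weight after conditioning:
  (V=2, U=0, X=1, Z=2, Y=1, W=0) weight 1/648
  (V=2, U=0, X=1, Z=2, Y=1, W=1) weight 1/324
  (V=2, U=0, X=1, Z=3, Y=1, W=0) weight 1/648
  (V=2, U=0, X=1, Z=3, Y=1, W=1) weight 1/324
  (V=2, U=1, X=1, Z=2, Y=1, W=0) weight 1/648
  (V=2, U=1, X=1, Z=2, Y=1, W=1) weight 1/324
  (V=2, U=1, X=1, Z=3, Y=1, W=0) weight 1/648
  (V=2, U=1, X=1, Z=3, Y=1, W=1) weight 1/324
  (V=4, U=0, X=1, Z=2, Y=1, W=0) weight 1/1296
  … 15 more
Group by V:
  weight(V=2) = 1/36
  weight(V=4) = 1/36
Total weight = 1/36 + 1/36 = 1/18
P(V=2 | obs) = 1/36 / 1/18 = 1/2
P(V=4 | obs) = 1/36 / 1/18 = 1/2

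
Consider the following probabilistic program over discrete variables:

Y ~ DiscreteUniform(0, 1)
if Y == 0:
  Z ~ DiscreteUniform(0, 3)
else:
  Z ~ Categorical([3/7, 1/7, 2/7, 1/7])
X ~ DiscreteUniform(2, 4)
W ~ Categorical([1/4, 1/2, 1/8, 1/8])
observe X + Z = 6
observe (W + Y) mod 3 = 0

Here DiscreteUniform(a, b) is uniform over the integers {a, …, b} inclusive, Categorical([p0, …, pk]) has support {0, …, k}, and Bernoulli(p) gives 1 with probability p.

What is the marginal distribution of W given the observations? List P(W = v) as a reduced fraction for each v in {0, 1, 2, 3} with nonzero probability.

Enumerate traces; 6 have nonzero weight after conditioning:
  (Y=0, Z=2, X=4, W=0) weight 1/96
  (Y=0, Z=2, X=4, W=3) weight 1/192
  (Y=0, Z=3, X=3, W=0) weight 1/96
  (Y=0, Z=3, X=3, W=3) weight 1/192
  (Y=1, Z=2, X=4, W=2) weight 1/168
  (Y=1, Z=3, X=3, W=2) weight 1/336
Group by W:
  weight(W=0) = 1/48
  weight(W=2) = 1/112
  weight(W=3) = 1/96
Total weight = 1/48 + 1/112 + 1/96 = 9/224
P(W=0 | obs) = 1/48 / 9/224 = 14/27
P(W=2 | obs) = 1/112 / 9/224 = 2/9
P(W=3 | obs) = 1/96 / 9/224 = 7/27

P(W=0) = 14/27, P(W=2) = 2/9, P(W=3) = 7/27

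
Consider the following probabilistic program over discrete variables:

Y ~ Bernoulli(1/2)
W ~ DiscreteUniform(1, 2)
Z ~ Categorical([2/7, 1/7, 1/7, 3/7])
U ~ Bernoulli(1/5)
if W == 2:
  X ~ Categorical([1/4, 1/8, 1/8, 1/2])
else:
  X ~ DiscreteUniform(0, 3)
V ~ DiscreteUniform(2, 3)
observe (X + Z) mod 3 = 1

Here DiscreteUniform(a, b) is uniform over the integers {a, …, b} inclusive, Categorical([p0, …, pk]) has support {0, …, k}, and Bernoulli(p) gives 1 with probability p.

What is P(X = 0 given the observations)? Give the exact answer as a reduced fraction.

P(X = 0 | obs) = 1/7

Enumerate traces; 80 have nonzero weight after conditioning:
  (Y=0, W=1, Z=0, U=0, X=1, V=2) weight 1/140
  (Y=0, W=1, Z=0, U=0, X=1, V=3) weight 1/140
  (Y=0, W=1, Z=0, U=1, X=1, V=2) weight 1/560
  (Y=0, W=1, Z=0, U=1, X=1, V=3) weight 1/560
  (Y=0, W=1, Z=1, U=0, X=0, V=2) weight 1/280
  (Y=0, W=1, Z=1, U=0, X=0, V=3) weight 1/280
  (Y=0, W=1, Z=1, U=0, X=3, V=2) weight 1/280
  (Y=0, W=1, Z=1, U=0, X=3, V=3) weight 1/280
  (Y=0, W=1, Z=2, U=0, X=2, V=2) weight 1/280
  … 71 more
Group by X:
  weight(X=0) = 1/28
  weight(X=1) = 15/112
  weight(X=2) = 3/112
  weight(X=3) = 3/56
Total weight = 1/28 + 15/112 + 3/112 + 3/56 = 1/4
P(X=0 | obs) = 1/28 / 1/4 = 1/7
P(X=1 | obs) = 15/112 / 1/4 = 15/28
P(X=2 | obs) = 3/112 / 1/4 = 3/28
P(X=3 | obs) = 3/56 / 1/4 = 3/14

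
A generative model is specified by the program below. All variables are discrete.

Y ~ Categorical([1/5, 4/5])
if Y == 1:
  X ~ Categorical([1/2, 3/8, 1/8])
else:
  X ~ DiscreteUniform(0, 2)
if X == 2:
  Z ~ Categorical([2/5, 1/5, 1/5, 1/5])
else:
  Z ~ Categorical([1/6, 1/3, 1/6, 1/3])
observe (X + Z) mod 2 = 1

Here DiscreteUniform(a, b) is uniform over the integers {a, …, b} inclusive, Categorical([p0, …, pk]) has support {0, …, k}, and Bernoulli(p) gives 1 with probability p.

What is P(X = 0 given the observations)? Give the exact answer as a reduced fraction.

Enumerate traces; 12 have nonzero weight after conditioning:
  (Y=0, X=0, Z=1) weight 1/45
  (Y=0, X=0, Z=3) weight 1/45
  (Y=0, X=1, Z=0) weight 1/90
  (Y=0, X=1, Z=2) weight 1/90
  (Y=0, X=2, Z=1) weight 1/75
  (Y=0, X=2, Z=3) weight 1/75
  (Y=1, X=0, Z=1) weight 2/15
  (Y=1, X=0, Z=3) weight 2/15
  … 4 more
Group by X:
  weight(X=0) = 14/45
  weight(X=1) = 11/90
  weight(X=2) = 1/15
Total weight = 14/45 + 11/90 + 1/15 = 1/2
P(X=0 | obs) = 14/45 / 1/2 = 28/45
P(X=1 | obs) = 11/90 / 1/2 = 11/45
P(X=2 | obs) = 1/15 / 1/2 = 2/15

P(X = 0 | obs) = 28/45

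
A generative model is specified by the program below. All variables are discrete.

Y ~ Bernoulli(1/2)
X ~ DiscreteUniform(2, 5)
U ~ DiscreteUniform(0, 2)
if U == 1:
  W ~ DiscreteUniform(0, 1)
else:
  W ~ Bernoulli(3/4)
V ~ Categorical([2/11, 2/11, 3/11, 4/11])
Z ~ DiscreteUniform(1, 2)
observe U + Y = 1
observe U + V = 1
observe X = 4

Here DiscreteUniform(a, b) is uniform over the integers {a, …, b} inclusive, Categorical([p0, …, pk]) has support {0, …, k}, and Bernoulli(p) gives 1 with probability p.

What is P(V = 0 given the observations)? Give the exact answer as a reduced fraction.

Enumerate traces; 8 have nonzero weight after conditioning:
  (Y=0, X=4, U=1, W=0, V=0, Z=1) weight 1/528
  (Y=0, X=4, U=1, W=0, V=0, Z=2) weight 1/528
  (Y=0, X=4, U=1, W=1, V=0, Z=1) weight 1/528
  (Y=0, X=4, U=1, W=1, V=0, Z=2) weight 1/528
  (Y=1, X=4, U=0, W=0, V=1, Z=1) weight 1/1056
  (Y=1, X=4, U=0, W=0, V=1, Z=2) weight 1/1056
  (Y=1, X=4, U=0, W=1, V=1, Z=1) weight 1/352
  (Y=1, X=4, U=0, W=1, V=1, Z=2) weight 1/352
Group by V:
  weight(V=0) = 1/132
  weight(V=1) = 1/132
Total weight = 1/132 + 1/132 = 1/66
P(V=0 | obs) = 1/132 / 1/66 = 1/2
P(V=1 | obs) = 1/132 / 1/66 = 1/2

P(V = 0 | obs) = 1/2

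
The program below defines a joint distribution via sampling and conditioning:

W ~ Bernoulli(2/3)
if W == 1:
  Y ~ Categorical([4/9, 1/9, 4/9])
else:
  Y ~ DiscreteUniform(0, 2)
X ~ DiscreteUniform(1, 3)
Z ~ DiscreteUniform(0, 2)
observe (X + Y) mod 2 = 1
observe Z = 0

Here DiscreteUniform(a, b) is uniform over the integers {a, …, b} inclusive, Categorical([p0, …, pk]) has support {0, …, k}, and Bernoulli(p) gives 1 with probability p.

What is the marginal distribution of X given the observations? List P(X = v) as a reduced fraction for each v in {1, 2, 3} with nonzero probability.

Enumerate traces; 10 have nonzero weight after conditioning:
  (W=0, Y=0, X=1, Z=0) weight 1/81
  (W=0, Y=0, X=3, Z=0) weight 1/81
  (W=0, Y=1, X=2, Z=0) weight 1/81
  (W=0, Y=2, X=1, Z=0) weight 1/81
  (W=0, Y=2, X=3, Z=0) weight 1/81
  (W=1, Y=0, X=1, Z=0) weight 8/243
  (W=1, Y=0, X=3, Z=0) weight 8/243
  (W=1, Y=1, X=2, Z=0) weight 2/243
  … 2 more
Group by X:
  weight(X=1) = 22/243
  weight(X=2) = 5/243
  weight(X=3) = 22/243
Total weight = 22/243 + 5/243 + 22/243 = 49/243
P(X=1 | obs) = 22/243 / 49/243 = 22/49
P(X=2 | obs) = 5/243 / 49/243 = 5/49
P(X=3 | obs) = 22/243 / 49/243 = 22/49

P(X=1) = 22/49, P(X=2) = 5/49, P(X=3) = 22/49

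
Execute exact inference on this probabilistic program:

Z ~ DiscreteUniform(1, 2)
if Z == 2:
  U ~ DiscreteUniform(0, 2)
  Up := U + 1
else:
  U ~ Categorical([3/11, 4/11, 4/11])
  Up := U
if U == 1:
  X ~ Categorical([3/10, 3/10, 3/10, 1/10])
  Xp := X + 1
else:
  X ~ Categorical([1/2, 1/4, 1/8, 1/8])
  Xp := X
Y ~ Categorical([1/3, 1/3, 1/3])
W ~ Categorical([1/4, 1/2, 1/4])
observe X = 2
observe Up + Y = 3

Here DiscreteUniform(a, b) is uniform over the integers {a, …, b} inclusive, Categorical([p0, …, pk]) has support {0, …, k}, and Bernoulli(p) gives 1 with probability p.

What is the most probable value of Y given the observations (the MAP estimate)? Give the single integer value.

Enumerate traces; 15 have nonzero weight after conditioning:
  (Z=1, U=1, X=2, Y=2, W=0) weight 1/220
  (Z=1, U=1, X=2, Y=2, W=1) weight 1/110
  (Z=1, U=1, X=2, Y=2, W=2) weight 1/220
  (Z=1, U=2, X=2, Y=1, W=0) weight 1/528
  (Z=1, U=2, X=2, Y=1, W=1) weight 1/264
  (Z=1, U=2, X=2, Y=1, W=2) weight 1/528
  (Z=2, U=0, X=2, Y=2, W=0) weight 1/576
  (Z=2, U=0, X=2, Y=2, W=1) weight 1/288
  (Z=2, U=2, X=2, Y=0, W=0) weight 1/576
  … 6 more
Group by Y:
  weight(Y=0) = 1/144
  weight(Y=1) = 4/165
  weight(Y=2) = 199/7920
Total weight = 1/144 + 4/165 + 199/7920 = 223/3960
P(Y=0 | obs) = 1/144 / 223/3960 = 55/446
P(Y=1 | obs) = 4/165 / 223/3960 = 96/223
P(Y=2 | obs) = 199/7920 / 223/3960 = 199/446
argmax = 2

argmax_v P(Y = v | obs) = 2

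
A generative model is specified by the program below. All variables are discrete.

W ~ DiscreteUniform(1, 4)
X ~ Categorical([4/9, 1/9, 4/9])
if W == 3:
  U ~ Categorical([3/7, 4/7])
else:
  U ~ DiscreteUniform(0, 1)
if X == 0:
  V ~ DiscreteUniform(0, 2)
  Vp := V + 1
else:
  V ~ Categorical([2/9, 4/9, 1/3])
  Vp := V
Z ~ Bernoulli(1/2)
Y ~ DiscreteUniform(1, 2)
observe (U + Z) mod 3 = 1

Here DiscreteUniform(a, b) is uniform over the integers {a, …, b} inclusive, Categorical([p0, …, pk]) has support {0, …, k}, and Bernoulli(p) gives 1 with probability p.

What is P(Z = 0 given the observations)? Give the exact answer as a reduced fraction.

Enumerate traces; 144 have nonzero weight after conditioning:
  (W=1, X=0, U=0, V=0, Z=1, Y=1) weight 1/216
  (W=1, X=0, U=0, V=0, Z=1, Y=2) weight 1/216
  (W=1, X=0, U=0, V=1, Z=1, Y=1) weight 1/216
  (W=1, X=0, U=0, V=1, Z=1, Y=2) weight 1/216
  (W=1, X=0, U=0, V=2, Z=1, Y=1) weight 1/216
  (W=1, X=0, U=0, V=2, Z=1, Y=2) weight 1/216
  (W=1, X=0, U=1, V=0, Z=0, Y=1) weight 1/216
  (W=1, X=0, U=1, V=0, Z=0, Y=2) weight 1/216
  … 136 more
Group by Z:
  weight(Z=0) = 29/112
  weight(Z=1) = 27/112
Total weight = 29/112 + 27/112 = 1/2
P(Z=0 | obs) = 29/112 / 1/2 = 29/56
P(Z=1 | obs) = 27/112 / 1/2 = 27/56

P(Z = 0 | obs) = 29/56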